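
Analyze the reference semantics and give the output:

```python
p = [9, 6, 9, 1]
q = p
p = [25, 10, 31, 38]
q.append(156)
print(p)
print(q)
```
[25, 10, 31, 38]
[9, 6, 9, 1, 156]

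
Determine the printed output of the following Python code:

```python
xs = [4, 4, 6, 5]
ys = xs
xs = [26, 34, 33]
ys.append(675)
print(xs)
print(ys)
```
[26, 34, 33]
[4, 4, 6, 5, 675]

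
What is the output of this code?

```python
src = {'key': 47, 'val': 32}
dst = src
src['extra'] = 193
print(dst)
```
{'key': 47, 'val': 32, 'extra': 193}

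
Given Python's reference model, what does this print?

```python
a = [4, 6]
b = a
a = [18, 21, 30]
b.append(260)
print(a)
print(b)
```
[18, 21, 30]
[4, 6, 260]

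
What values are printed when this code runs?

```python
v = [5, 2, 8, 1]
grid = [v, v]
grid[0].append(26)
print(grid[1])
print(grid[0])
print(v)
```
[5, 2, 8, 1, 26]
[5, 2, 8, 1, 26]
[5, 2, 8, 1, 26]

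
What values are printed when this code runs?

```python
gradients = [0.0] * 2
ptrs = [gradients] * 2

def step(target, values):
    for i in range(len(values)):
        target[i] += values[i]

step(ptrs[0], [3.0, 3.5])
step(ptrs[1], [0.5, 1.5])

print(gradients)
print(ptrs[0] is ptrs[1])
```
[3.5, 5.0]
True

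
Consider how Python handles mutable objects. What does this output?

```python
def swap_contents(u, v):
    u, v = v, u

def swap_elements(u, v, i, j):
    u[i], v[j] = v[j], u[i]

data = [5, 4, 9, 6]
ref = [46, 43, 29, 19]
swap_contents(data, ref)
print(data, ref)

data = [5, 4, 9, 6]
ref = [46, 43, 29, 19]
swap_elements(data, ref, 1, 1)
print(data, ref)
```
[5, 4, 9, 6] [46, 43, 29, 19]
[5, 43, 9, 6] [46, 4, 29, 19]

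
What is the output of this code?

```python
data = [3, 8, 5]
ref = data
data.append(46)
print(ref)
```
[3, 8, 5, 46]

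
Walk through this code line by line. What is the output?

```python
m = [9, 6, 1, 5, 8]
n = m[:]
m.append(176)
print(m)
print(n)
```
[9, 6, 1, 5, 8, 176]
[9, 6, 1, 5, 8]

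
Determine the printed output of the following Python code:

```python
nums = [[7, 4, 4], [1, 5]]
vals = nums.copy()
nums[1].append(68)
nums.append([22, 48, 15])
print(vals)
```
[[7, 4, 4], [1, 5, 68]]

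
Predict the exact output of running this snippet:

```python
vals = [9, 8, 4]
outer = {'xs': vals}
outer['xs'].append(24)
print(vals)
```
[9, 8, 4, 24]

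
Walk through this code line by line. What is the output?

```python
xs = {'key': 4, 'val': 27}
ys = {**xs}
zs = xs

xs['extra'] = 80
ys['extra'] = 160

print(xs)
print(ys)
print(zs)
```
{'key': 4, 'val': 27, 'extra': 80}
{'key': 4, 'val': 27, 'extra': 160}
{'key': 4, 'val': 27, 'extra': 80}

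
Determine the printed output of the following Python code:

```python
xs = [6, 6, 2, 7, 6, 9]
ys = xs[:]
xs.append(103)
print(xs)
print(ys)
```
[6, 6, 2, 7, 6, 9, 103]
[6, 6, 2, 7, 6, 9]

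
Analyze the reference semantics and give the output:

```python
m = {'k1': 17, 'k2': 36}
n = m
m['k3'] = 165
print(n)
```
{'k1': 17, 'k2': 36, 'k3': 165}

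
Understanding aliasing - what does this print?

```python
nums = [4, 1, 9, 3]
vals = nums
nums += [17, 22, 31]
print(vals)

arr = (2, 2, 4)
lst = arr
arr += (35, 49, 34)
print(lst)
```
[4, 1, 9, 3, 17, 22, 31]
(2, 2, 4)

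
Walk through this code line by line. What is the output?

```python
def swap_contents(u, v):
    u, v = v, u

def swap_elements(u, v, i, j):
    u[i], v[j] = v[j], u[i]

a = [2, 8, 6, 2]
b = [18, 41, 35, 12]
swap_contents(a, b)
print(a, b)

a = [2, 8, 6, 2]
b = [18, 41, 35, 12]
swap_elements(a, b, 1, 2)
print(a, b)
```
[2, 8, 6, 2] [18, 41, 35, 12]
[2, 35, 6, 2] [18, 41, 8, 12]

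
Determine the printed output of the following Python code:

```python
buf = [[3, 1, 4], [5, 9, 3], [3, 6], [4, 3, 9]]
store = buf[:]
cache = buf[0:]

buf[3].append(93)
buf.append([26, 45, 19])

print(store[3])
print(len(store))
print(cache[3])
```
[4, 3, 9, 93]
4
[4, 3, 9, 93]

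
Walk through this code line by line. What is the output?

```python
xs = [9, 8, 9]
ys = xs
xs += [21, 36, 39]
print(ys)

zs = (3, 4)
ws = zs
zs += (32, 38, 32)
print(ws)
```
[9, 8, 9, 21, 36, 39]
(3, 4)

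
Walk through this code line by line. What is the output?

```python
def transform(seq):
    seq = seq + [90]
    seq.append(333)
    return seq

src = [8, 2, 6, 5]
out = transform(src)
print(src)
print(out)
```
[8, 2, 6, 5]
[8, 2, 6, 5, 90, 333]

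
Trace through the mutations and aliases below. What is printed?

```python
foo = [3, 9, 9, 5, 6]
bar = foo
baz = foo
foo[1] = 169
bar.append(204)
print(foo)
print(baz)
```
[3, 169, 9, 5, 6, 204]
[3, 169, 9, 5, 6, 204]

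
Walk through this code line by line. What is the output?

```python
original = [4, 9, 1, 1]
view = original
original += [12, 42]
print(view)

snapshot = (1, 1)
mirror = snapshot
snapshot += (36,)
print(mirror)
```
[4, 9, 1, 1, 12, 42]
(1, 1)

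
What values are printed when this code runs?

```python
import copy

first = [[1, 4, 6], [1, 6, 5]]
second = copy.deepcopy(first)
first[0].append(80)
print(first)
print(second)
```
[[1, 4, 6, 80], [1, 6, 5]]
[[1, 4, 6], [1, 6, 5]]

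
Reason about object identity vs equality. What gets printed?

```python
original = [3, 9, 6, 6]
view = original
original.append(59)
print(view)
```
[3, 9, 6, 6, 59]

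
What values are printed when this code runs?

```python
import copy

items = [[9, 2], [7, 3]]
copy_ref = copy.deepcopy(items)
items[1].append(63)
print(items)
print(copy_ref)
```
[[9, 2], [7, 3, 63]]
[[9, 2], [7, 3]]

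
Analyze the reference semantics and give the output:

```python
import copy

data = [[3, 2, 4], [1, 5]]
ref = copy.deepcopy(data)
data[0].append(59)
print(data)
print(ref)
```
[[3, 2, 4, 59], [1, 5]]
[[3, 2, 4], [1, 5]]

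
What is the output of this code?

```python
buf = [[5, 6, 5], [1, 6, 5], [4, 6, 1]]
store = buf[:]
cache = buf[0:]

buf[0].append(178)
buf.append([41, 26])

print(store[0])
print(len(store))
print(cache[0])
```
[5, 6, 5, 178]
3
[5, 6, 5, 178]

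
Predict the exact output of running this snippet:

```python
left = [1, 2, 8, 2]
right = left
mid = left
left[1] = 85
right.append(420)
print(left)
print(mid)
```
[1, 85, 8, 2, 420]
[1, 85, 8, 2, 420]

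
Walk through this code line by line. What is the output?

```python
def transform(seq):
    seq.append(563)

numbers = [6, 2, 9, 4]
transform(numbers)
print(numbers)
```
[6, 2, 9, 4, 563]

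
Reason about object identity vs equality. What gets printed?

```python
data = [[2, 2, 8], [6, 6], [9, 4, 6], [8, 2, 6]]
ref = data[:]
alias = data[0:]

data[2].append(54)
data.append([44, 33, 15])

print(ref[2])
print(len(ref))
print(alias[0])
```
[9, 4, 6, 54]
4
[2, 2, 8]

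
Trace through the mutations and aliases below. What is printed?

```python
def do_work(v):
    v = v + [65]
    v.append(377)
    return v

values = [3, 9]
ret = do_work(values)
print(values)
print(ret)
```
[3, 9]
[3, 9, 65, 377]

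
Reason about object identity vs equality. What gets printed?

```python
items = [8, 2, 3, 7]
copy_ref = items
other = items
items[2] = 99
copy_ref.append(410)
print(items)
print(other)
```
[8, 2, 99, 7, 410]
[8, 2, 99, 7, 410]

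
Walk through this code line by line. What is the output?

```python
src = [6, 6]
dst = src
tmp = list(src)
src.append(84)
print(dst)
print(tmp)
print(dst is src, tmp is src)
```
[6, 6, 84]
[6, 6]
True False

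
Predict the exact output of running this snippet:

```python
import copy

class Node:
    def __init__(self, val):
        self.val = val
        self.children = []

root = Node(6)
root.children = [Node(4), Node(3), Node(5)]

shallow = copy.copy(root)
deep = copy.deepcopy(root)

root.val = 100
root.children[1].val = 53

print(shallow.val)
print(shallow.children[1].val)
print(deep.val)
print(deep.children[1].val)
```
6
53
6
3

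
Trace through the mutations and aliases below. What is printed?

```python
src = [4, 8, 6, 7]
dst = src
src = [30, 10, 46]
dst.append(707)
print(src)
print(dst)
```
[30, 10, 46]
[4, 8, 6, 7, 707]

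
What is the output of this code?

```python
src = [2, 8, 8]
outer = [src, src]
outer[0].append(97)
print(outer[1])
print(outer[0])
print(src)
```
[2, 8, 8, 97]
[2, 8, 8, 97]
[2, 8, 8, 97]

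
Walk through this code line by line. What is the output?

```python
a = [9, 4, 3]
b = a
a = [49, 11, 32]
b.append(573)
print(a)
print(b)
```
[49, 11, 32]
[9, 4, 3, 573]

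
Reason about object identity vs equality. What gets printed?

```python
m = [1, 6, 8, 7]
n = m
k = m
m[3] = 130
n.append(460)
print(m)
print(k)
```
[1, 6, 8, 130, 460]
[1, 6, 8, 130, 460]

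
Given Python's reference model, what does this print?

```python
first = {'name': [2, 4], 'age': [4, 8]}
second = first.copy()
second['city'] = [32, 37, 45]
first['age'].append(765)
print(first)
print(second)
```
{'name': [2, 4], 'age': [4, 8, 765]}
{'name': [2, 4], 'age': [4, 8, 765], 'city': [32, 37, 45]}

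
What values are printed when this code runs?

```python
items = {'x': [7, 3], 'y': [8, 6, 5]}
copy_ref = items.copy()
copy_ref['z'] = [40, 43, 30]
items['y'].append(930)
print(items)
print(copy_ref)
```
{'x': [7, 3], 'y': [8, 6, 5, 930]}
{'x': [7, 3], 'y': [8, 6, 5, 930], 'z': [40, 43, 30]}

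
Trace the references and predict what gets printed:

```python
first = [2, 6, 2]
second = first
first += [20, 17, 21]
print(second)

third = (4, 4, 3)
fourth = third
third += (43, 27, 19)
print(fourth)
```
[2, 6, 2, 20, 17, 21]
(4, 4, 3)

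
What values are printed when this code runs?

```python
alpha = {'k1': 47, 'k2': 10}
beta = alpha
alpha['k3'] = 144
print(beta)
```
{'k1': 47, 'k2': 10, 'k3': 144}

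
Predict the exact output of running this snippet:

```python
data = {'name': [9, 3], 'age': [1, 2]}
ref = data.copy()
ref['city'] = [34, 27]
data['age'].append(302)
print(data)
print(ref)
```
{'name': [9, 3], 'age': [1, 2, 302]}
{'name': [9, 3], 'age': [1, 2, 302], 'city': [34, 27]}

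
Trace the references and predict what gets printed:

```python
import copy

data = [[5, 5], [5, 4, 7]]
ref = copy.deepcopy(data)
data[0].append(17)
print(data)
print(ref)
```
[[5, 5, 17], [5, 4, 7]]
[[5, 5], [5, 4, 7]]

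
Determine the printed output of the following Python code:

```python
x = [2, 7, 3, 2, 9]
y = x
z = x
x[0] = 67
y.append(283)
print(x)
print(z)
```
[67, 7, 3, 2, 9, 283]
[67, 7, 3, 2, 9, 283]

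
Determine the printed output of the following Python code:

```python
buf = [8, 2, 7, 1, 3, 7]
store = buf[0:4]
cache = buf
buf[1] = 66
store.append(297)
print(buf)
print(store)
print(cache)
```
[8, 66, 7, 1, 3, 7]
[8, 2, 7, 1, 297]
[8, 66, 7, 1, 3, 7]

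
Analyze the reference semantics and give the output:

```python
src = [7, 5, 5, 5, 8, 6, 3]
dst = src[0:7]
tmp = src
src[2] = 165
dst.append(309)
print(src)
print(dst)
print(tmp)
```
[7, 5, 165, 5, 8, 6, 3]
[7, 5, 5, 5, 8, 6, 3, 309]
[7, 5, 165, 5, 8, 6, 3]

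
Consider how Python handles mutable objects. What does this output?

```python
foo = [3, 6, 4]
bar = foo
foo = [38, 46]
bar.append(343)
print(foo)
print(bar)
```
[38, 46]
[3, 6, 4, 343]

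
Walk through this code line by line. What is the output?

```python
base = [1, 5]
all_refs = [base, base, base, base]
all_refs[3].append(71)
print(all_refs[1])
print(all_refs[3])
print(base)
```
[1, 5, 71]
[1, 5, 71]
[1, 5, 71]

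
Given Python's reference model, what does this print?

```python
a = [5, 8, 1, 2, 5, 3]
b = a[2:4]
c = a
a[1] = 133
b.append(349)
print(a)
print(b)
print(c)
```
[5, 133, 1, 2, 5, 3]
[1, 2, 349]
[5, 133, 1, 2, 5, 3]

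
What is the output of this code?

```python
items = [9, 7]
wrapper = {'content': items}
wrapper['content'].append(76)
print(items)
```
[9, 7, 76]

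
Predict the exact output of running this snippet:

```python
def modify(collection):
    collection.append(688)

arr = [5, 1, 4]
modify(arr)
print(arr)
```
[5, 1, 4, 688]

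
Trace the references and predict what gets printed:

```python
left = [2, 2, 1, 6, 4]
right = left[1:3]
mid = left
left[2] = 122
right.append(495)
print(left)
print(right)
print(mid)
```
[2, 2, 122, 6, 4]
[2, 1, 495]
[2, 2, 122, 6, 4]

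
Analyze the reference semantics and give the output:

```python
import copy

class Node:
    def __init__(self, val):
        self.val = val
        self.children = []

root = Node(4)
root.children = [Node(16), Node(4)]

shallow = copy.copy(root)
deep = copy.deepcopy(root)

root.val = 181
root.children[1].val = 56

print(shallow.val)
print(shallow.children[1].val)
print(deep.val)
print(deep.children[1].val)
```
4
56
4
4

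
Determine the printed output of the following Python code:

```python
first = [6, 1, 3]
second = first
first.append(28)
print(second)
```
[6, 1, 3, 28]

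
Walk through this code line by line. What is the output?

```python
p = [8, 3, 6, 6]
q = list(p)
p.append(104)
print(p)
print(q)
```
[8, 3, 6, 6, 104]
[8, 3, 6, 6]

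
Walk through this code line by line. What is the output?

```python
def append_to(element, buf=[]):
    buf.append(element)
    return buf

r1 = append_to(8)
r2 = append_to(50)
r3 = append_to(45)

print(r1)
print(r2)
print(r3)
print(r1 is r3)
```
[8, 50, 45]
[8, 50, 45]
[8, 50, 45]
True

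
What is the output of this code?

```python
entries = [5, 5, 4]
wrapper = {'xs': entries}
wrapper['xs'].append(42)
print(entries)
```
[5, 5, 4, 42]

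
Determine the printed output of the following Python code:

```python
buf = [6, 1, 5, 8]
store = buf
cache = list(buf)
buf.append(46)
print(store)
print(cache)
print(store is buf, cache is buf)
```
[6, 1, 5, 8, 46]
[6, 1, 5, 8]
True False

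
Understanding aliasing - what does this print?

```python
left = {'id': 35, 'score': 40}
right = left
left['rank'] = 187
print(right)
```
{'id': 35, 'score': 40, 'rank': 187}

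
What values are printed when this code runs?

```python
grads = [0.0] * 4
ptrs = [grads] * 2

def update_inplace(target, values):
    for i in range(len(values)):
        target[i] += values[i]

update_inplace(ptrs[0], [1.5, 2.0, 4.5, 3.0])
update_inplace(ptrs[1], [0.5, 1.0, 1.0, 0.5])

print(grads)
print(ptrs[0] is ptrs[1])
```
[2.0, 3.0, 5.5, 3.5]
True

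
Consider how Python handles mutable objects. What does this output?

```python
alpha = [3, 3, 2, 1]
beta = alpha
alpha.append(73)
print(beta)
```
[3, 3, 2, 1, 73]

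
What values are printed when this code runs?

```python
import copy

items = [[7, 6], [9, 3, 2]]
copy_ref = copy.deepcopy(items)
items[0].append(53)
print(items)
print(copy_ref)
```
[[7, 6, 53], [9, 3, 2]]
[[7, 6], [9, 3, 2]]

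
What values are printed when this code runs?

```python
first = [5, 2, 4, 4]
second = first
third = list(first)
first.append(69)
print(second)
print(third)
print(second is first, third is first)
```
[5, 2, 4, 4, 69]
[5, 2, 4, 4]
True False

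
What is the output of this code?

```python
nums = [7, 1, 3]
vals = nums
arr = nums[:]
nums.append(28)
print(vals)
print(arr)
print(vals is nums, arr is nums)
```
[7, 1, 3, 28]
[7, 1, 3]
True False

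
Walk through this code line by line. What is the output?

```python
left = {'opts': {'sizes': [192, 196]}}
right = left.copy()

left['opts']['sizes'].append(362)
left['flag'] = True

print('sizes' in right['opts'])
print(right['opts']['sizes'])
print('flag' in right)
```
True
[192, 196, 362]
False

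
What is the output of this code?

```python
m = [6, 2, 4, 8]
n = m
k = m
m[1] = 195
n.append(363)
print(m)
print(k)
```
[6, 195, 4, 8, 363]
[6, 195, 4, 8, 363]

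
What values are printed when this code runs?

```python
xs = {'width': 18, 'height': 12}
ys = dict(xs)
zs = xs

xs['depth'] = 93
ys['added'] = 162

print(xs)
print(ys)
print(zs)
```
{'width': 18, 'height': 12, 'depth': 93}
{'width': 18, 'height': 12, 'added': 162}
{'width': 18, 'height': 12, 'depth': 93}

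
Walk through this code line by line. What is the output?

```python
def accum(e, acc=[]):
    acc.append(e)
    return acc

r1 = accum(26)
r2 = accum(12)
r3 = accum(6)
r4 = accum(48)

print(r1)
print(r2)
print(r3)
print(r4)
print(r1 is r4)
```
[26, 12, 6, 48]
[26, 12, 6, 48]
[26, 12, 6, 48]
[26, 12, 6, 48]
True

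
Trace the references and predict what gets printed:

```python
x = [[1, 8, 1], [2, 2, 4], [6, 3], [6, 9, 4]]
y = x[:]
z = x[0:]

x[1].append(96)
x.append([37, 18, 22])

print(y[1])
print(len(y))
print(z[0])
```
[2, 2, 4, 96]
4
[1, 8, 1]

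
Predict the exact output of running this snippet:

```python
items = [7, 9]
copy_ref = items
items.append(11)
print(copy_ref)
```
[7, 9, 11]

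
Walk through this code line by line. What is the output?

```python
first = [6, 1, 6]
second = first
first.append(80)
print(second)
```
[6, 1, 6, 80]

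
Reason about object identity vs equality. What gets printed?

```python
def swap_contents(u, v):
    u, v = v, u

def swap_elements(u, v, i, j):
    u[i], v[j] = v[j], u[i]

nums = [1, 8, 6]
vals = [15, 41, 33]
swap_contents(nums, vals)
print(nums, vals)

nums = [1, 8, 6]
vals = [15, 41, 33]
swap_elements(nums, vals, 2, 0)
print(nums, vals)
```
[1, 8, 6] [15, 41, 33]
[1, 8, 15] [6, 41, 33]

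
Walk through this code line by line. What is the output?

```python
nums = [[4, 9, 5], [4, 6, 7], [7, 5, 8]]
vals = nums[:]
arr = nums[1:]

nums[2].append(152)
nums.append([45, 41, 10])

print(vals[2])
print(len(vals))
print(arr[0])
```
[7, 5, 8, 152]
3
[4, 6, 7]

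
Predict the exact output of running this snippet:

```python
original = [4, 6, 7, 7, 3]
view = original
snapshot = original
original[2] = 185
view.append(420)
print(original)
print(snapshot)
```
[4, 6, 185, 7, 3, 420]
[4, 6, 185, 7, 3, 420]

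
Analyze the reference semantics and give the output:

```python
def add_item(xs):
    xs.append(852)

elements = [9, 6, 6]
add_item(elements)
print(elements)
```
[9, 6, 6, 852]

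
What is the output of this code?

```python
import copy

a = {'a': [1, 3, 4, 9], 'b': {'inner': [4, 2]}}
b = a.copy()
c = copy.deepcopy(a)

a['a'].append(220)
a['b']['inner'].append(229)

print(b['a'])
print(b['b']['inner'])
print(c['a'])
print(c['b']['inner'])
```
[1, 3, 4, 9, 220]
[4, 2, 229]
[1, 3, 4, 9]
[4, 2]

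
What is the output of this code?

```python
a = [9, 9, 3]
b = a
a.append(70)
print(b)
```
[9, 9, 3, 70]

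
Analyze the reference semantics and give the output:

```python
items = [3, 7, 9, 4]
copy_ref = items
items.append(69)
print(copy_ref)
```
[3, 7, 9, 4, 69]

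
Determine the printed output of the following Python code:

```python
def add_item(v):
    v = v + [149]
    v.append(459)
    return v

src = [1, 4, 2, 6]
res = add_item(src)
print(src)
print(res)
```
[1, 4, 2, 6]
[1, 4, 2, 6, 149, 459]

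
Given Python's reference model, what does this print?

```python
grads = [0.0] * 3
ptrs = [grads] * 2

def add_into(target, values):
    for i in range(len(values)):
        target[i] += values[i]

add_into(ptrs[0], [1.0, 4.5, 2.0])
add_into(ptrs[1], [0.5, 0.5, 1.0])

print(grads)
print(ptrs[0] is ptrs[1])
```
[1.5, 5.0, 3.0]
True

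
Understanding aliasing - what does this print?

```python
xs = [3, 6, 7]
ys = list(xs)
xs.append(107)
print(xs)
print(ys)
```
[3, 6, 7, 107]
[3, 6, 7]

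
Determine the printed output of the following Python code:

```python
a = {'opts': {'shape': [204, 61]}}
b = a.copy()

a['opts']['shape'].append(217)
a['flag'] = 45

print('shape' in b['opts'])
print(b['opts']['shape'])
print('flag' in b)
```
True
[204, 61, 217]
False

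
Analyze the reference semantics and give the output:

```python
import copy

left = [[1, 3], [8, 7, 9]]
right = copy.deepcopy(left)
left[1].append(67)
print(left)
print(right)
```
[[1, 3], [8, 7, 9, 67]]
[[1, 3], [8, 7, 9]]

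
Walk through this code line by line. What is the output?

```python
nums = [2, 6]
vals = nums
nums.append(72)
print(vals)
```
[2, 6, 72]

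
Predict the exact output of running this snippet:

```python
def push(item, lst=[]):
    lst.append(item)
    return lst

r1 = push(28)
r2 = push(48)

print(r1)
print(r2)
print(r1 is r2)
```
[28, 48]
[28, 48]
True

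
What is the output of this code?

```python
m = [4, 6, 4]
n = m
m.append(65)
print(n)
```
[4, 6, 4, 65]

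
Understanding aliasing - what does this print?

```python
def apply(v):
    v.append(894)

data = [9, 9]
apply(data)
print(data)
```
[9, 9, 894]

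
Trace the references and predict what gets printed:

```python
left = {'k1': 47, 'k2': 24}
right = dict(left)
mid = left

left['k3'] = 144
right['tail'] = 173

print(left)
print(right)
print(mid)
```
{'k1': 47, 'k2': 24, 'k3': 144}
{'k1': 47, 'k2': 24, 'tail': 173}
{'k1': 47, 'k2': 24, 'k3': 144}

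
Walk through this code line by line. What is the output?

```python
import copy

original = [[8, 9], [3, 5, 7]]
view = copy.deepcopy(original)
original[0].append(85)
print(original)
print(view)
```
[[8, 9, 85], [3, 5, 7]]
[[8, 9], [3, 5, 7]]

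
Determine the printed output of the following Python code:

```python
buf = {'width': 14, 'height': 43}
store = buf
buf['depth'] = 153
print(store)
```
{'width': 14, 'height': 43, 'depth': 153}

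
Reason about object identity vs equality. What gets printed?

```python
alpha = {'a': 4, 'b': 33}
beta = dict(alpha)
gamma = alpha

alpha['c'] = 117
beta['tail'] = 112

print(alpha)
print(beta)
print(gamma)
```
{'a': 4, 'b': 33, 'c': 117}
{'a': 4, 'b': 33, 'tail': 112}
{'a': 4, 'b': 33, 'c': 117}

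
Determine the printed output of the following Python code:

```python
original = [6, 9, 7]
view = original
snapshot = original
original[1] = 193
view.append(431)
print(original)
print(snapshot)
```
[6, 193, 7, 431]
[6, 193, 7, 431]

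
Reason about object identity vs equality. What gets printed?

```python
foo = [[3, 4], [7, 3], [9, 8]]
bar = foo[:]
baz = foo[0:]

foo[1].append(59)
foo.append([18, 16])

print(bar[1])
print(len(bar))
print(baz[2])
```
[7, 3, 59]
3
[9, 8]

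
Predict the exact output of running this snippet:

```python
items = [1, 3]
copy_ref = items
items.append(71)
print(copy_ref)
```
[1, 3, 71]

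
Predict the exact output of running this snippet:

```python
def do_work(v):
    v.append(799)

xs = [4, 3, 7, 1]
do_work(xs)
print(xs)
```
[4, 3, 7, 1, 799]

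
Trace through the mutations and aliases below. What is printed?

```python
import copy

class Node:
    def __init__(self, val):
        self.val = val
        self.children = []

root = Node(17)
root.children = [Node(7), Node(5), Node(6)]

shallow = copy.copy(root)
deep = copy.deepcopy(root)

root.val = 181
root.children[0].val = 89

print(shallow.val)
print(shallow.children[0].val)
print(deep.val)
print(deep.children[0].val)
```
17
89
17
7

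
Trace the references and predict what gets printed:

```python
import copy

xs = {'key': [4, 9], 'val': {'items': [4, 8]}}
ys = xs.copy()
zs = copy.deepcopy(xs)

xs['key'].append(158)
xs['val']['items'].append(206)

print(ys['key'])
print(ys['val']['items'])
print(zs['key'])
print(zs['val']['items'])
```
[4, 9, 158]
[4, 8, 206]
[4, 9]
[4, 8]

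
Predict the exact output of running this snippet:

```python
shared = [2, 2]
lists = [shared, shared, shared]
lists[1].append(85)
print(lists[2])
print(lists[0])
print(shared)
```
[2, 2, 85]
[2, 2, 85]
[2, 2, 85]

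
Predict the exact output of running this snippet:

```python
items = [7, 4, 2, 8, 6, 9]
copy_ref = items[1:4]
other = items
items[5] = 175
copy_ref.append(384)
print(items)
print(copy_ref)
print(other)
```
[7, 4, 2, 8, 6, 175]
[4, 2, 8, 384]
[7, 4, 2, 8, 6, 175]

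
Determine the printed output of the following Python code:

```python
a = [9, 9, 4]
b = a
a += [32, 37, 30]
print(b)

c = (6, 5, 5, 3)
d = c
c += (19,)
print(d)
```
[9, 9, 4, 32, 37, 30]
(6, 5, 5, 3)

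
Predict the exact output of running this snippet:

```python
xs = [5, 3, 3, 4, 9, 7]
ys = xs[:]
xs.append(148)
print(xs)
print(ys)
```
[5, 3, 3, 4, 9, 7, 148]
[5, 3, 3, 4, 9, 7]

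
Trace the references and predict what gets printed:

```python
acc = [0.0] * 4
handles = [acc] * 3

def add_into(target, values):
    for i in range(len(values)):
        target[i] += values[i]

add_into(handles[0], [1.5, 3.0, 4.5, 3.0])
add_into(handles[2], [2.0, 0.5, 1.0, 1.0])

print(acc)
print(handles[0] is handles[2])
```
[3.5, 3.5, 5.5, 4.0]
True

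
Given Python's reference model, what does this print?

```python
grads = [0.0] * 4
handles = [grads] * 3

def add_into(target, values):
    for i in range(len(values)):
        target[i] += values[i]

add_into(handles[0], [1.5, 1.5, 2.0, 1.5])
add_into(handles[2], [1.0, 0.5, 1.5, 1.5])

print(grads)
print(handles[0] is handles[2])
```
[2.5, 2.0, 3.5, 3.0]
True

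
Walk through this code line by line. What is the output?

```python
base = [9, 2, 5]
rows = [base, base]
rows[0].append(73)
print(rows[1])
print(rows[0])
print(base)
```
[9, 2, 5, 73]
[9, 2, 5, 73]
[9, 2, 5, 73]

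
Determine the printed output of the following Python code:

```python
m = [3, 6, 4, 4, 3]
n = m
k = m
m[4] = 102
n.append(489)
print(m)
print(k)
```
[3, 6, 4, 4, 102, 489]
[3, 6, 4, 4, 102, 489]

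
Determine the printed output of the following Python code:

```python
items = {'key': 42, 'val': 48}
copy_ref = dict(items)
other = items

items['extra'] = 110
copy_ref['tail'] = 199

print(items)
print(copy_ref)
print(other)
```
{'key': 42, 'val': 48, 'extra': 110}
{'key': 42, 'val': 48, 'tail': 199}
{'key': 42, 'val': 48, 'extra': 110}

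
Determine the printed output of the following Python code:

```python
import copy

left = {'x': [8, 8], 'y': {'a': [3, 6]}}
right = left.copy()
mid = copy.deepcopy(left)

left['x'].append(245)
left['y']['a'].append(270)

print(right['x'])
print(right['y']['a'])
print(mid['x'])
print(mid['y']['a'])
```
[8, 8, 245]
[3, 6, 270]
[8, 8]
[3, 6]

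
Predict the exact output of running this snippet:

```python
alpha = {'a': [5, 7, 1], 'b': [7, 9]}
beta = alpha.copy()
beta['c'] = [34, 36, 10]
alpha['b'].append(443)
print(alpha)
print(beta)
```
{'a': [5, 7, 1], 'b': [7, 9, 443]}
{'a': [5, 7, 1], 'b': [7, 9, 443], 'c': [34, 36, 10]}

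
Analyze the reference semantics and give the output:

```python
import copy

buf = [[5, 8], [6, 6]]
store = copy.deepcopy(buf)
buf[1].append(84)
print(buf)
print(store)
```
[[5, 8], [6, 6, 84]]
[[5, 8], [6, 6]]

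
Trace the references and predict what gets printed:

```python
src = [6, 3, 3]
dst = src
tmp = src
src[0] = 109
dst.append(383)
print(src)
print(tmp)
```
[109, 3, 3, 383]
[109, 3, 3, 383]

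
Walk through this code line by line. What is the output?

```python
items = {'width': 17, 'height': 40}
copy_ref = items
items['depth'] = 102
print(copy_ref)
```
{'width': 17, 'height': 40, 'depth': 102}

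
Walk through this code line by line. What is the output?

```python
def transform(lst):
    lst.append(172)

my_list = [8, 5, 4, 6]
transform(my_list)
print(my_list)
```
[8, 5, 4, 6, 172]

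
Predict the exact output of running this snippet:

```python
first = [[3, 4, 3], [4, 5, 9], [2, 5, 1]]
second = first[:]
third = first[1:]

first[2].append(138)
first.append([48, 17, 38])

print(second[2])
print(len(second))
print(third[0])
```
[2, 5, 1, 138]
3
[4, 5, 9]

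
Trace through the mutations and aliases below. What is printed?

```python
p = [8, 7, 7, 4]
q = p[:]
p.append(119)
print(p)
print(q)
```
[8, 7, 7, 4, 119]
[8, 7, 7, 4]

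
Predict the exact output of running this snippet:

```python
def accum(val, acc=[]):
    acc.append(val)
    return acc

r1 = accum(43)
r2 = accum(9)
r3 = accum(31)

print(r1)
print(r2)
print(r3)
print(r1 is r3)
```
[43, 9, 31]
[43, 9, 31]
[43, 9, 31]
True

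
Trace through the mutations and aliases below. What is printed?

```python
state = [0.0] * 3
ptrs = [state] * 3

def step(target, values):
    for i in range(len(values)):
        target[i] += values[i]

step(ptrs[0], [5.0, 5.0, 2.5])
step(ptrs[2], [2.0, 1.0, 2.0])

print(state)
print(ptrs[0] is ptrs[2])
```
[7.0, 6.0, 4.5]
True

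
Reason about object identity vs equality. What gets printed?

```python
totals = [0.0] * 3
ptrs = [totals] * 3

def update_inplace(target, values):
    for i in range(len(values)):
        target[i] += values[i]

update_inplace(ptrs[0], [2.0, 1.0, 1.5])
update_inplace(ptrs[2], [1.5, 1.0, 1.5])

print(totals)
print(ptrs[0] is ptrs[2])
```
[3.5, 2.0, 3.0]
True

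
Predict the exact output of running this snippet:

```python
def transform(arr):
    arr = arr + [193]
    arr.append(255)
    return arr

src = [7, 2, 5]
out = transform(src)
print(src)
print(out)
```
[7, 2, 5]
[7, 2, 5, 193, 255]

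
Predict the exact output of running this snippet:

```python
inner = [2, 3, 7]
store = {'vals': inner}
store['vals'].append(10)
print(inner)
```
[2, 3, 7, 10]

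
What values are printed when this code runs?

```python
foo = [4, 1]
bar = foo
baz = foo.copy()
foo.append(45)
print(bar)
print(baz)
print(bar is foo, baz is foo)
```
[4, 1, 45]
[4, 1]
True False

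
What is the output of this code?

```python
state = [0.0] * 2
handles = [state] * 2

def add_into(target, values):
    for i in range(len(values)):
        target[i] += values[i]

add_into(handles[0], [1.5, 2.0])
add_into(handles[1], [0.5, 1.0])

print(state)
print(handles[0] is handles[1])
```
[2.0, 3.0]
True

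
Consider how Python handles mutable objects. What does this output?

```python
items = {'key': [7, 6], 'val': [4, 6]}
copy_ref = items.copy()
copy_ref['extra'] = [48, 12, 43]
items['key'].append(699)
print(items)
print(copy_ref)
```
{'key': [7, 6, 699], 'val': [4, 6]}
{'key': [7, 6, 699], 'val': [4, 6], 'extra': [48, 12, 43]}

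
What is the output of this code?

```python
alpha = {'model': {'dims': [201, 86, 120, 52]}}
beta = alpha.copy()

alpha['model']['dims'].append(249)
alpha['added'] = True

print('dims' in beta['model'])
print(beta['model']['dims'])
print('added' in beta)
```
True
[201, 86, 120, 52, 249]
False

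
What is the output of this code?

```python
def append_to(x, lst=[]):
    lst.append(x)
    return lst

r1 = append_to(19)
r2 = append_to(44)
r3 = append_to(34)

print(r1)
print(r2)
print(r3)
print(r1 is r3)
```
[19, 44, 34]
[19, 44, 34]
[19, 44, 34]
True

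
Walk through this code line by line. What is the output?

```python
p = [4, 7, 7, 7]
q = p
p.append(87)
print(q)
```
[4, 7, 7, 7, 87]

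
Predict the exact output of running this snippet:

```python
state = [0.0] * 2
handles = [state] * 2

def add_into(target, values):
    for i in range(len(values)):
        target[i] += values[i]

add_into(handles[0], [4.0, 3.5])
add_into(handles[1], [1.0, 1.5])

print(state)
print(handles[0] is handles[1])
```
[5.0, 5.0]
True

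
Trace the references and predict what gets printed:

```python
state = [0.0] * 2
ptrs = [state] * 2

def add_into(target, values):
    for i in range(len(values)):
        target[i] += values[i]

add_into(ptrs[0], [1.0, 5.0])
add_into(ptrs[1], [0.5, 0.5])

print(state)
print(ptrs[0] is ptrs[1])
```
[1.5, 5.5]
True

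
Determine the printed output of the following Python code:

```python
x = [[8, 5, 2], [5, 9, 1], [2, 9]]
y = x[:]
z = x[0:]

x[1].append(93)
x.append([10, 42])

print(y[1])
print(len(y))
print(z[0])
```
[5, 9, 1, 93]
3
[8, 5, 2]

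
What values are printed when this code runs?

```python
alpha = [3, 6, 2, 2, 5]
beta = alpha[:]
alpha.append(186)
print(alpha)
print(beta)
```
[3, 6, 2, 2, 5, 186]
[3, 6, 2, 2, 5]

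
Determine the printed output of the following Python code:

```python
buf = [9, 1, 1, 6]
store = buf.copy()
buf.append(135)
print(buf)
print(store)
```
[9, 1, 1, 6, 135]
[9, 1, 1, 6]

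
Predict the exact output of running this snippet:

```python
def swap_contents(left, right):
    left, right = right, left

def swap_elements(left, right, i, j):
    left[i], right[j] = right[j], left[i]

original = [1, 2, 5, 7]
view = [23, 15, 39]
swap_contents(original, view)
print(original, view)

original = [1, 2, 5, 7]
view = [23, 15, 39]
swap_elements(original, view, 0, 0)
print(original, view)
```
[1, 2, 5, 7] [23, 15, 39]
[23, 2, 5, 7] [1, 15, 39]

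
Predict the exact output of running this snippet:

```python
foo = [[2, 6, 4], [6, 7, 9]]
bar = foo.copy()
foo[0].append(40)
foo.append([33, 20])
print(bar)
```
[[2, 6, 4, 40], [6, 7, 9]]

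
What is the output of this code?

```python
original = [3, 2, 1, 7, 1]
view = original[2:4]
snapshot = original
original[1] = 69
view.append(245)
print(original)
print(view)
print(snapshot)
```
[3, 69, 1, 7, 1]
[1, 7, 245]
[3, 69, 1, 7, 1]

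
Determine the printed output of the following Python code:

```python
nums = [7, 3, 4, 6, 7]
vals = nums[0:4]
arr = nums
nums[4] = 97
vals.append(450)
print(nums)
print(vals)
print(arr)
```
[7, 3, 4, 6, 97]
[7, 3, 4, 6, 450]
[7, 3, 4, 6, 97]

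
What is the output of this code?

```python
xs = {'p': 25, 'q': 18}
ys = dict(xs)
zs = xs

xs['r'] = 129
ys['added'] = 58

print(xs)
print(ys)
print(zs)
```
{'p': 25, 'q': 18, 'r': 129}
{'p': 25, 'q': 18, 'added': 58}
{'p': 25, 'q': 18, 'r': 129}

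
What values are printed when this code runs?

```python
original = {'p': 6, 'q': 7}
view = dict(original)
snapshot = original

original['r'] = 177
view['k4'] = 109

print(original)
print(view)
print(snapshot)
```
{'p': 6, 'q': 7, 'r': 177}
{'p': 6, 'q': 7, 'k4': 109}
{'p': 6, 'q': 7, 'r': 177}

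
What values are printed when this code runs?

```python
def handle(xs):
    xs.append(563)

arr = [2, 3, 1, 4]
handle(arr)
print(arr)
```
[2, 3, 1, 4, 563]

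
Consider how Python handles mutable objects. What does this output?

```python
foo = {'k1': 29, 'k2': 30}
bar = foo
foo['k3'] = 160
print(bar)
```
{'k1': 29, 'k2': 30, 'k3': 160}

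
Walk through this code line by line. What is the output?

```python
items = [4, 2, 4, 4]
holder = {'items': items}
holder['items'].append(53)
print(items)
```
[4, 2, 4, 4, 53]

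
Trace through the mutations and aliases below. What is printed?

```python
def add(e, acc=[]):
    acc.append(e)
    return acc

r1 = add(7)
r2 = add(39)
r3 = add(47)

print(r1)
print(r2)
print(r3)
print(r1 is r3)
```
[7, 39, 47]
[7, 39, 47]
[7, 39, 47]
True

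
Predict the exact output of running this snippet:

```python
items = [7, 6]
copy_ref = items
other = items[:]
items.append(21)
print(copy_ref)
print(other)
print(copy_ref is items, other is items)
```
[7, 6, 21]
[7, 6]
True False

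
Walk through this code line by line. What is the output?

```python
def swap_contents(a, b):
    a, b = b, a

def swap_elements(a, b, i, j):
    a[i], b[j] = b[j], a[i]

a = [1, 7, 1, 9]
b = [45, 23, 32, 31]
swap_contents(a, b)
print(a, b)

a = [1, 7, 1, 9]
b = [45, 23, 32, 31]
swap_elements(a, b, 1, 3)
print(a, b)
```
[1, 7, 1, 9] [45, 23, 32, 31]
[1, 31, 1, 9] [45, 23, 32, 7]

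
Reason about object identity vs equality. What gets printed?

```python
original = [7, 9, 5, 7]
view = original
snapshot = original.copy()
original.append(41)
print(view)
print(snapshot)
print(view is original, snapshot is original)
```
[7, 9, 5, 7, 41]
[7, 9, 5, 7]
True False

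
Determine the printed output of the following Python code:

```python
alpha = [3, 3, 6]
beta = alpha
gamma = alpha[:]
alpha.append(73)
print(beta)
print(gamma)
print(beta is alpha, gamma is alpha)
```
[3, 3, 6, 73]
[3, 3, 6]
True False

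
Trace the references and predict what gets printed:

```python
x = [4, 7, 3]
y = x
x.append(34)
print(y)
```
[4, 7, 3, 34]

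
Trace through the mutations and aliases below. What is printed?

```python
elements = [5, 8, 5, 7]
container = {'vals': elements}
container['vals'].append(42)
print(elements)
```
[5, 8, 5, 7, 42]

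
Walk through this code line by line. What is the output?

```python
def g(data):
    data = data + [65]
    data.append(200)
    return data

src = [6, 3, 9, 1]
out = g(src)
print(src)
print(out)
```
[6, 3, 9, 1]
[6, 3, 9, 1, 65, 200]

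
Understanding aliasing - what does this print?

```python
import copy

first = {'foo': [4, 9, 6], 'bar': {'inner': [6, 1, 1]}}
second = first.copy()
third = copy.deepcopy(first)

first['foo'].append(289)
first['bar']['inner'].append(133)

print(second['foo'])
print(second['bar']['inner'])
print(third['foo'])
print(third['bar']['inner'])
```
[4, 9, 6, 289]
[6, 1, 1, 133]
[4, 9, 6]
[6, 1, 1]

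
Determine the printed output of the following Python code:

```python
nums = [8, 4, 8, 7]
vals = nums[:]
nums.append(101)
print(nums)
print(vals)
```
[8, 4, 8, 7, 101]
[8, 4, 8, 7]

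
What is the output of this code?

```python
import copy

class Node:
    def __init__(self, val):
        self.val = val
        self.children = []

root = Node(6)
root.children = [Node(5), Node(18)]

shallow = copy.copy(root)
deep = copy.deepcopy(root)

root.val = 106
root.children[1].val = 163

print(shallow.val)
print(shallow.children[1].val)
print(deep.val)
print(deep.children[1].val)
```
6
163
6
18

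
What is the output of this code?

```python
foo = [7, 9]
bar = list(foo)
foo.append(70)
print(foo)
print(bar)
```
[7, 9, 70]
[7, 9]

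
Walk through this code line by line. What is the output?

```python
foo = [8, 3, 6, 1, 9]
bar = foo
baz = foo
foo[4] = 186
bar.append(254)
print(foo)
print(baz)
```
[8, 3, 6, 1, 186, 254]
[8, 3, 6, 1, 186, 254]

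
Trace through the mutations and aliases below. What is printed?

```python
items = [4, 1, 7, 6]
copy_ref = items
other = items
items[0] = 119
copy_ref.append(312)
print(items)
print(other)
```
[119, 1, 7, 6, 312]
[119, 1, 7, 6, 312]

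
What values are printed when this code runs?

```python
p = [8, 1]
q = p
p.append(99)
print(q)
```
[8, 1, 99]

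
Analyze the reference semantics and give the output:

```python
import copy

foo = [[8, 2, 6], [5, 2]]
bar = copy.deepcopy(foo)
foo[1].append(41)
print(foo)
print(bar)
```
[[8, 2, 6], [5, 2, 41]]
[[8, 2, 6], [5, 2]]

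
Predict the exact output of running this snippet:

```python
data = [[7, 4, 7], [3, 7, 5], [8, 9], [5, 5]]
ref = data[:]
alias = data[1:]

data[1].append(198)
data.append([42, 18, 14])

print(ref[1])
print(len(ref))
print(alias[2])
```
[3, 7, 5, 198]
4
[5, 5]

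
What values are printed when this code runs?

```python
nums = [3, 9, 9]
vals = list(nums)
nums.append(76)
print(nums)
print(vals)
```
[3, 9, 9, 76]
[3, 9, 9]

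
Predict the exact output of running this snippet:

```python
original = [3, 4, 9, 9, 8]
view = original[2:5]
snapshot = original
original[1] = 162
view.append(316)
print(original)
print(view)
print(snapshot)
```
[3, 162, 9, 9, 8]
[9, 9, 8, 316]
[3, 162, 9, 9, 8]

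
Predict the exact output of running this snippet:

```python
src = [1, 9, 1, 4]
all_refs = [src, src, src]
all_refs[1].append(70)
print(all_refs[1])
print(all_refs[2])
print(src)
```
[1, 9, 1, 4, 70]
[1, 9, 1, 4, 70]
[1, 9, 1, 4, 70]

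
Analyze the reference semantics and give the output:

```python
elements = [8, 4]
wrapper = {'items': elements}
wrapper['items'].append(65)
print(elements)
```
[8, 4, 65]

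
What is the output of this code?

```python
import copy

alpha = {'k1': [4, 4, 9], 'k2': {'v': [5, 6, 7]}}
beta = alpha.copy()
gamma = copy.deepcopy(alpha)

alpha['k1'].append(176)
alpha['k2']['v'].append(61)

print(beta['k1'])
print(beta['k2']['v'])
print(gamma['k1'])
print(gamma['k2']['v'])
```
[4, 4, 9, 176]
[5, 6, 7, 61]
[4, 4, 9]
[5, 6, 7]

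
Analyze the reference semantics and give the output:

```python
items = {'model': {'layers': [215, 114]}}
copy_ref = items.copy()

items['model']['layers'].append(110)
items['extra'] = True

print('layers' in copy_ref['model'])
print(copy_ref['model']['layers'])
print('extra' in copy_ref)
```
True
[215, 114, 110]
False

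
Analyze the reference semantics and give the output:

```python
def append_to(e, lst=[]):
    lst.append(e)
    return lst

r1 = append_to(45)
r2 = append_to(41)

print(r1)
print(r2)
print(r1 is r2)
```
[45, 41]
[45, 41]
True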